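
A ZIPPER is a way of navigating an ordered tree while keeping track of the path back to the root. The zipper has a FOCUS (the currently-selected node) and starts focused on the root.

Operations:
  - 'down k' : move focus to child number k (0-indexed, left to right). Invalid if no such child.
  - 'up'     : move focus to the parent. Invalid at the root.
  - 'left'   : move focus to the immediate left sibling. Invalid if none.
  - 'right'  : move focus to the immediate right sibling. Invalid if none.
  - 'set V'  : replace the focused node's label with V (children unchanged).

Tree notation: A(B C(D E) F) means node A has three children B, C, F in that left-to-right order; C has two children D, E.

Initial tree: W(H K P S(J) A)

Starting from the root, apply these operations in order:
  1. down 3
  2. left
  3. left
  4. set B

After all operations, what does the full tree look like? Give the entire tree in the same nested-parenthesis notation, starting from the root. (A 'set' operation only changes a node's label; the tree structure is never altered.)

Answer: W(H B P S(J) A)

Derivation:
Step 1 (down 3): focus=S path=3 depth=1 children=['J'] left=['H', 'K', 'P'] right=['A'] parent=W
Step 2 (left): focus=P path=2 depth=1 children=[] left=['H', 'K'] right=['S', 'A'] parent=W
Step 3 (left): focus=K path=1 depth=1 children=[] left=['H'] right=['P', 'S', 'A'] parent=W
Step 4 (set B): focus=B path=1 depth=1 children=[] left=['H'] right=['P', 'S', 'A'] parent=W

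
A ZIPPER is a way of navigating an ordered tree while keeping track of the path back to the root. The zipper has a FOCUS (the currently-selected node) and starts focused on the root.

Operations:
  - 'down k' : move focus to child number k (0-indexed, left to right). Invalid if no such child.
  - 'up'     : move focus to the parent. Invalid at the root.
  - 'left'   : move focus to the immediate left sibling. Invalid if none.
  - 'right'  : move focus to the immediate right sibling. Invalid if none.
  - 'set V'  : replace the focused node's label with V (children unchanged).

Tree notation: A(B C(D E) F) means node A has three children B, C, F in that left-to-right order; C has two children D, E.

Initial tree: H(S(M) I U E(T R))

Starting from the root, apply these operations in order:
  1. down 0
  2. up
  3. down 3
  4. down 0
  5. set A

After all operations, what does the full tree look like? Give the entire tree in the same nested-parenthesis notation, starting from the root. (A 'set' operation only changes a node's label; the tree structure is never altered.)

Answer: H(S(M) I U E(A R))

Derivation:
Step 1 (down 0): focus=S path=0 depth=1 children=['M'] left=[] right=['I', 'U', 'E'] parent=H
Step 2 (up): focus=H path=root depth=0 children=['S', 'I', 'U', 'E'] (at root)
Step 3 (down 3): focus=E path=3 depth=1 children=['T', 'R'] left=['S', 'I', 'U'] right=[] parent=H
Step 4 (down 0): focus=T path=3/0 depth=2 children=[] left=[] right=['R'] parent=E
Step 5 (set A): focus=A path=3/0 depth=2 children=[] left=[] right=['R'] parent=E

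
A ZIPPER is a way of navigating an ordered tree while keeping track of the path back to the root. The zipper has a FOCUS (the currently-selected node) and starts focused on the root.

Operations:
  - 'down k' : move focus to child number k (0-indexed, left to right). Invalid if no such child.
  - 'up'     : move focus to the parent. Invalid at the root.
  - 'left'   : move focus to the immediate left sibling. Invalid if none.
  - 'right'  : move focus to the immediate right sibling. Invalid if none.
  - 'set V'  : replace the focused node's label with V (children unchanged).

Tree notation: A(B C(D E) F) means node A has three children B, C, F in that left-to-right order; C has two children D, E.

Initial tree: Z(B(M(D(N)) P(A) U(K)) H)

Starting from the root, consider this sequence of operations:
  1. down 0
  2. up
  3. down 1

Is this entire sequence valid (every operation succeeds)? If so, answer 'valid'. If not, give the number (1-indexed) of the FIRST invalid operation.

Answer: valid

Derivation:
Step 1 (down 0): focus=B path=0 depth=1 children=['M', 'P', 'U'] left=[] right=['H'] parent=Z
Step 2 (up): focus=Z path=root depth=0 children=['B', 'H'] (at root)
Step 3 (down 1): focus=H path=1 depth=1 children=[] left=['B'] right=[] parent=Z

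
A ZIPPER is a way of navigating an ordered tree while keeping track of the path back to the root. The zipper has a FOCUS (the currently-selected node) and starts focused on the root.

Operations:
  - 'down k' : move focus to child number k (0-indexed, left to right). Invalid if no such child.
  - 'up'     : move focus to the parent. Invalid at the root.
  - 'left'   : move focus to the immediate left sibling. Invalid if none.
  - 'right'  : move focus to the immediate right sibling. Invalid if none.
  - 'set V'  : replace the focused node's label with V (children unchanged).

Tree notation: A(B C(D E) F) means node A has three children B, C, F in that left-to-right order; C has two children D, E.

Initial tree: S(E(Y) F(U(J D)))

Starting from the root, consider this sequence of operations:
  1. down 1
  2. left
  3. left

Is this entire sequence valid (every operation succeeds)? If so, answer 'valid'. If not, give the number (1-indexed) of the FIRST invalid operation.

Answer: 3

Derivation:
Step 1 (down 1): focus=F path=1 depth=1 children=['U'] left=['E'] right=[] parent=S
Step 2 (left): focus=E path=0 depth=1 children=['Y'] left=[] right=['F'] parent=S
Step 3 (left): INVALID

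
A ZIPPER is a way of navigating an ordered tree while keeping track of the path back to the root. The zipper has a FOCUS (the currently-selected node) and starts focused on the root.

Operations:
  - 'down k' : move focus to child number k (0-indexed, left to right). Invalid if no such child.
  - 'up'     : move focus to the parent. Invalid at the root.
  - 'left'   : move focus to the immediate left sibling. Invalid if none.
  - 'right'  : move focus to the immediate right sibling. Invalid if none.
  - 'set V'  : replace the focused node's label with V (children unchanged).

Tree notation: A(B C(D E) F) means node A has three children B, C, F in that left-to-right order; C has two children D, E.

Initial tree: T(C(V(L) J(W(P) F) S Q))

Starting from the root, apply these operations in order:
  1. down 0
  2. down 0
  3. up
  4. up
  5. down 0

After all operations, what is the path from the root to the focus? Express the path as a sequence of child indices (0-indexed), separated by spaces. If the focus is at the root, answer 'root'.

Answer: 0

Derivation:
Step 1 (down 0): focus=C path=0 depth=1 children=['V', 'J', 'S', 'Q'] left=[] right=[] parent=T
Step 2 (down 0): focus=V path=0/0 depth=2 children=['L'] left=[] right=['J', 'S', 'Q'] parent=C
Step 3 (up): focus=C path=0 depth=1 children=['V', 'J', 'S', 'Q'] left=[] right=[] parent=T
Step 4 (up): focus=T path=root depth=0 children=['C'] (at root)
Step 5 (down 0): focus=C path=0 depth=1 children=['V', 'J', 'S', 'Q'] left=[] right=[] parent=T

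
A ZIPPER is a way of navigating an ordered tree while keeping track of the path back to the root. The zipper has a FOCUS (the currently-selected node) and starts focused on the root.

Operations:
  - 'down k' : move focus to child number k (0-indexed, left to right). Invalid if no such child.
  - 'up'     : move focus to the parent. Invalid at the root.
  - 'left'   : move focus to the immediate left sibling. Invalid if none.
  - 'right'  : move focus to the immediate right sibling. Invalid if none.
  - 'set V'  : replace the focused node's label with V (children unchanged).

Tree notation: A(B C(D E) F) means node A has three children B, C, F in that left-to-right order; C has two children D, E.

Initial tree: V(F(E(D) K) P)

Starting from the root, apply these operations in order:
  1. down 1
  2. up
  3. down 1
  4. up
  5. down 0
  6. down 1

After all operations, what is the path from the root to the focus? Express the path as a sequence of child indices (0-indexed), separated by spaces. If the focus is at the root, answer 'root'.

Answer: 0 1

Derivation:
Step 1 (down 1): focus=P path=1 depth=1 children=[] left=['F'] right=[] parent=V
Step 2 (up): focus=V path=root depth=0 children=['F', 'P'] (at root)
Step 3 (down 1): focus=P path=1 depth=1 children=[] left=['F'] right=[] parent=V
Step 4 (up): focus=V path=root depth=0 children=['F', 'P'] (at root)
Step 5 (down 0): focus=F path=0 depth=1 children=['E', 'K'] left=[] right=['P'] parent=V
Step 6 (down 1): focus=K path=0/1 depth=2 children=[] left=['E'] right=[] parent=F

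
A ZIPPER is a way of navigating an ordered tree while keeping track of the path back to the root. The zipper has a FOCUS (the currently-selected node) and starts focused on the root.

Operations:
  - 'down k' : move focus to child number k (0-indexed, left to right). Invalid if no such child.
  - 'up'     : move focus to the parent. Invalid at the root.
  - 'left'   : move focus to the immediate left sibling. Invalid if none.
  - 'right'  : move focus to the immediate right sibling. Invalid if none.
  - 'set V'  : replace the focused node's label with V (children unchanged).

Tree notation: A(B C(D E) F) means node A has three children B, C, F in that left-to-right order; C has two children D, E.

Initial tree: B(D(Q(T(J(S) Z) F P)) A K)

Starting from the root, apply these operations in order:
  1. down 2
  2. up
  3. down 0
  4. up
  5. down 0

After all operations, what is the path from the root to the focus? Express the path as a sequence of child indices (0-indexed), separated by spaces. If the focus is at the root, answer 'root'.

Answer: 0

Derivation:
Step 1 (down 2): focus=K path=2 depth=1 children=[] left=['D', 'A'] right=[] parent=B
Step 2 (up): focus=B path=root depth=0 children=['D', 'A', 'K'] (at root)
Step 3 (down 0): focus=D path=0 depth=1 children=['Q'] left=[] right=['A', 'K'] parent=B
Step 4 (up): focus=B path=root depth=0 children=['D', 'A', 'K'] (at root)
Step 5 (down 0): focus=D path=0 depth=1 children=['Q'] left=[] right=['A', 'K'] parent=B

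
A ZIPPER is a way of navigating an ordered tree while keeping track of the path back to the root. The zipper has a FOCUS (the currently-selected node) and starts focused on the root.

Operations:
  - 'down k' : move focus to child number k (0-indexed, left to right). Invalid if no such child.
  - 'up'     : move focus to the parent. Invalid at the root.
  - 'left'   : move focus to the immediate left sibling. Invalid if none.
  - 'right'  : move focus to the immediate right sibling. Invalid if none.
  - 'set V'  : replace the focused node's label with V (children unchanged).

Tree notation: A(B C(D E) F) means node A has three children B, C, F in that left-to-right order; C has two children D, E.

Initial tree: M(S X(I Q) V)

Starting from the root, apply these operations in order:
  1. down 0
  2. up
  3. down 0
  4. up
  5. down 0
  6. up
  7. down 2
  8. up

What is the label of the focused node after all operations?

Step 1 (down 0): focus=S path=0 depth=1 children=[] left=[] right=['X', 'V'] parent=M
Step 2 (up): focus=M path=root depth=0 children=['S', 'X', 'V'] (at root)
Step 3 (down 0): focus=S path=0 depth=1 children=[] left=[] right=['X', 'V'] parent=M
Step 4 (up): focus=M path=root depth=0 children=['S', 'X', 'V'] (at root)
Step 5 (down 0): focus=S path=0 depth=1 children=[] left=[] right=['X', 'V'] parent=M
Step 6 (up): focus=M path=root depth=0 children=['S', 'X', 'V'] (at root)
Step 7 (down 2): focus=V path=2 depth=1 children=[] left=['S', 'X'] right=[] parent=M
Step 8 (up): focus=M path=root depth=0 children=['S', 'X', 'V'] (at root)

Answer: M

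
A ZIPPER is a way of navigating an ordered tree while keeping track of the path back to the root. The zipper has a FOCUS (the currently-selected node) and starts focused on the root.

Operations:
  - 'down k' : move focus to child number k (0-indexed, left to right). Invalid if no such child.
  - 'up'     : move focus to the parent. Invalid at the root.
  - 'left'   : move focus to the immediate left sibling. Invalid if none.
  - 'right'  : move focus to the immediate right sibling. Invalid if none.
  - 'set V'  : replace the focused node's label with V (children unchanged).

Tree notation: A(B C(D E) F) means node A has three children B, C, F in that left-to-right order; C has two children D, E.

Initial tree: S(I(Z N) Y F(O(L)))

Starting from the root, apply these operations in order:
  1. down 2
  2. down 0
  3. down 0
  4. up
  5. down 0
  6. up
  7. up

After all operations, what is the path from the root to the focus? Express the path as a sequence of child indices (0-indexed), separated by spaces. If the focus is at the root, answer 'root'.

Answer: 2

Derivation:
Step 1 (down 2): focus=F path=2 depth=1 children=['O'] left=['I', 'Y'] right=[] parent=S
Step 2 (down 0): focus=O path=2/0 depth=2 children=['L'] left=[] right=[] parent=F
Step 3 (down 0): focus=L path=2/0/0 depth=3 children=[] left=[] right=[] parent=O
Step 4 (up): focus=O path=2/0 depth=2 children=['L'] left=[] right=[] parent=F
Step 5 (down 0): focus=L path=2/0/0 depth=3 children=[] left=[] right=[] parent=O
Step 6 (up): focus=O path=2/0 depth=2 children=['L'] left=[] right=[] parent=F
Step 7 (up): focus=F path=2 depth=1 children=['O'] left=['I', 'Y'] right=[] parent=S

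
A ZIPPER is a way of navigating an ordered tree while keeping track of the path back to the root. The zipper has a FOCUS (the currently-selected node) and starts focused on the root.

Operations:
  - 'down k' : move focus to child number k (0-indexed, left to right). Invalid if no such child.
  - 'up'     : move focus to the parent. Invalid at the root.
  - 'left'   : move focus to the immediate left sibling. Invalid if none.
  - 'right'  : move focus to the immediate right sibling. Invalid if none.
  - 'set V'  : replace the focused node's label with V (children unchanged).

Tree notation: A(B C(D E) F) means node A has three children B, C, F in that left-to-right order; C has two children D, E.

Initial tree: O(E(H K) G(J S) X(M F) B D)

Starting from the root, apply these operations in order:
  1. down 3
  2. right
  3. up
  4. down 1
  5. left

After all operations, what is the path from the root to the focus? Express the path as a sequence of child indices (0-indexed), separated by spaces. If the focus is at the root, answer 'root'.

Step 1 (down 3): focus=B path=3 depth=1 children=[] left=['E', 'G', 'X'] right=['D'] parent=O
Step 2 (right): focus=D path=4 depth=1 children=[] left=['E', 'G', 'X', 'B'] right=[] parent=O
Step 3 (up): focus=O path=root depth=0 children=['E', 'G', 'X', 'B', 'D'] (at root)
Step 4 (down 1): focus=G path=1 depth=1 children=['J', 'S'] left=['E'] right=['X', 'B', 'D'] parent=O
Step 5 (left): focus=E path=0 depth=1 children=['H', 'K'] left=[] right=['G', 'X', 'B', 'D'] parent=O

Answer: 0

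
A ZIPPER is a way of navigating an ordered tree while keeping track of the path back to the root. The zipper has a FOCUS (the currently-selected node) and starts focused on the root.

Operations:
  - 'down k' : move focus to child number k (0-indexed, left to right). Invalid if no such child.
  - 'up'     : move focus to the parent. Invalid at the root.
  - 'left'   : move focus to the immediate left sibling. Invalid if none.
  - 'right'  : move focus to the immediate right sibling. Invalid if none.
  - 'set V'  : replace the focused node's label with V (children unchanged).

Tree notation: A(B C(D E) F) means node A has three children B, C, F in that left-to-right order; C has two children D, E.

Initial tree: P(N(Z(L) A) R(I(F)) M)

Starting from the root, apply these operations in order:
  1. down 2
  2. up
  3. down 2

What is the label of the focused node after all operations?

Answer: M

Derivation:
Step 1 (down 2): focus=M path=2 depth=1 children=[] left=['N', 'R'] right=[] parent=P
Step 2 (up): focus=P path=root depth=0 children=['N', 'R', 'M'] (at root)
Step 3 (down 2): focus=M path=2 depth=1 children=[] left=['N', 'R'] right=[] parent=P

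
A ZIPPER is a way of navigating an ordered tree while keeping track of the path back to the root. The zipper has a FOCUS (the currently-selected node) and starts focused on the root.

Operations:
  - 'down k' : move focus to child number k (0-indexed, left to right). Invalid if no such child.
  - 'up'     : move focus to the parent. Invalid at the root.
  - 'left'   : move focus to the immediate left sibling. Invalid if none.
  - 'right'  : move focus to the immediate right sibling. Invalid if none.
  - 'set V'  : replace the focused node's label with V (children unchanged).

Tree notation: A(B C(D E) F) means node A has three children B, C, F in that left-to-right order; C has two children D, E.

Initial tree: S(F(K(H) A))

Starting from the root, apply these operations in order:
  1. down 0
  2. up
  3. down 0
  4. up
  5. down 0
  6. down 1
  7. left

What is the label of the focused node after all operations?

Answer: K

Derivation:
Step 1 (down 0): focus=F path=0 depth=1 children=['K', 'A'] left=[] right=[] parent=S
Step 2 (up): focus=S path=root depth=0 children=['F'] (at root)
Step 3 (down 0): focus=F path=0 depth=1 children=['K', 'A'] left=[] right=[] parent=S
Step 4 (up): focus=S path=root depth=0 children=['F'] (at root)
Step 5 (down 0): focus=F path=0 depth=1 children=['K', 'A'] left=[] right=[] parent=S
Step 6 (down 1): focus=A path=0/1 depth=2 children=[] left=['K'] right=[] parent=F
Step 7 (left): focus=K path=0/0 depth=2 children=['H'] left=[] right=['A'] parent=F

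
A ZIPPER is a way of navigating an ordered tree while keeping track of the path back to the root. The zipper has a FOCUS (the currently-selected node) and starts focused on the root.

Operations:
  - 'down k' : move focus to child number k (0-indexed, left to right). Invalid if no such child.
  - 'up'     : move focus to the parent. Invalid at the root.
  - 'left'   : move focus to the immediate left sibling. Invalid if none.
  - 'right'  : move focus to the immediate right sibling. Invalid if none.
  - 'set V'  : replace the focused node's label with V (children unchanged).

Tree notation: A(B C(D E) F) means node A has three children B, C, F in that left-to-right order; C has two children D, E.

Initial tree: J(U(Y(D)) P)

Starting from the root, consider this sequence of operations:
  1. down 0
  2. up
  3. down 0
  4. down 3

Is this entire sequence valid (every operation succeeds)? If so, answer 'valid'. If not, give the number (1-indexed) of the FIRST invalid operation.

Answer: 4

Derivation:
Step 1 (down 0): focus=U path=0 depth=1 children=['Y'] left=[] right=['P'] parent=J
Step 2 (up): focus=J path=root depth=0 children=['U', 'P'] (at root)
Step 3 (down 0): focus=U path=0 depth=1 children=['Y'] left=[] right=['P'] parent=J
Step 4 (down 3): INVALID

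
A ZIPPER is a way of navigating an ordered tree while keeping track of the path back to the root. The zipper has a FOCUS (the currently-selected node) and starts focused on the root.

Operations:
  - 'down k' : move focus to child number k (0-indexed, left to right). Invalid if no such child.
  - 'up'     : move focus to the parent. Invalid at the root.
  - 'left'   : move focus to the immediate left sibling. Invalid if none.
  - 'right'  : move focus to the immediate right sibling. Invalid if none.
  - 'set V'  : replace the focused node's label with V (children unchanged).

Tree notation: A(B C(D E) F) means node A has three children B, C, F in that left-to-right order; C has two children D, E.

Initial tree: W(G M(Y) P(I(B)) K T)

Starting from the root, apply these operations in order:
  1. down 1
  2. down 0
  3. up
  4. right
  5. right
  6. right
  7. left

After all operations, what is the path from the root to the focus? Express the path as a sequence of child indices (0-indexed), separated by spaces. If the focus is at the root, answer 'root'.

Answer: 3

Derivation:
Step 1 (down 1): focus=M path=1 depth=1 children=['Y'] left=['G'] right=['P', 'K', 'T'] parent=W
Step 2 (down 0): focus=Y path=1/0 depth=2 children=[] left=[] right=[] parent=M
Step 3 (up): focus=M path=1 depth=1 children=['Y'] left=['G'] right=['P', 'K', 'T'] parent=W
Step 4 (right): focus=P path=2 depth=1 children=['I'] left=['G', 'M'] right=['K', 'T'] parent=W
Step 5 (right): focus=K path=3 depth=1 children=[] left=['G', 'M', 'P'] right=['T'] parent=W
Step 6 (right): focus=T path=4 depth=1 children=[] left=['G', 'M', 'P', 'K'] right=[] parent=W
Step 7 (left): focus=K path=3 depth=1 children=[] left=['G', 'M', 'P'] right=['T'] parent=W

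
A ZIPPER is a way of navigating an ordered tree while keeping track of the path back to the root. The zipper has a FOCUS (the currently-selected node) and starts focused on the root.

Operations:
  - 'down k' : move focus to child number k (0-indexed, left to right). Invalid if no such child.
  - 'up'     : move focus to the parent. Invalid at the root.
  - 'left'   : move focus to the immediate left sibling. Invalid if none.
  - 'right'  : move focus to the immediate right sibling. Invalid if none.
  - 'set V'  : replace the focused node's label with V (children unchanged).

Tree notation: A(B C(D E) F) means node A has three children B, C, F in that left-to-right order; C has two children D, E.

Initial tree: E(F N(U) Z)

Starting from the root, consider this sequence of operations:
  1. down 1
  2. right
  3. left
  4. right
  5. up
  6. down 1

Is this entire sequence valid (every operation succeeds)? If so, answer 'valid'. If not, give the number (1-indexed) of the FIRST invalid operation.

Answer: valid

Derivation:
Step 1 (down 1): focus=N path=1 depth=1 children=['U'] left=['F'] right=['Z'] parent=E
Step 2 (right): focus=Z path=2 depth=1 children=[] left=['F', 'N'] right=[] parent=E
Step 3 (left): focus=N path=1 depth=1 children=['U'] left=['F'] right=['Z'] parent=E
Step 4 (right): focus=Z path=2 depth=1 children=[] left=['F', 'N'] right=[] parent=E
Step 5 (up): focus=E path=root depth=0 children=['F', 'N', 'Z'] (at root)
Step 6 (down 1): focus=N path=1 depth=1 children=['U'] left=['F'] right=['Z'] parent=E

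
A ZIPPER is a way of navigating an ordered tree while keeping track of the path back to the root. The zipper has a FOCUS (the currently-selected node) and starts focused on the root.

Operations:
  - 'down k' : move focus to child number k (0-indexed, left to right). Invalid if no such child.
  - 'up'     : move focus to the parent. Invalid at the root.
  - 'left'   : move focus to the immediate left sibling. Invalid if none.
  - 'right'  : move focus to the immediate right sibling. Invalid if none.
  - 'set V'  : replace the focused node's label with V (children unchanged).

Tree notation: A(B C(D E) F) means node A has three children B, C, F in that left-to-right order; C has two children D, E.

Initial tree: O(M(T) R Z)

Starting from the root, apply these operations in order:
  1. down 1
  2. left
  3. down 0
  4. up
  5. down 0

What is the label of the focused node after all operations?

Step 1 (down 1): focus=R path=1 depth=1 children=[] left=['M'] right=['Z'] parent=O
Step 2 (left): focus=M path=0 depth=1 children=['T'] left=[] right=['R', 'Z'] parent=O
Step 3 (down 0): focus=T path=0/0 depth=2 children=[] left=[] right=[] parent=M
Step 4 (up): focus=M path=0 depth=1 children=['T'] left=[] right=['R', 'Z'] parent=O
Step 5 (down 0): focus=T path=0/0 depth=2 children=[] left=[] right=[] parent=M

Answer: T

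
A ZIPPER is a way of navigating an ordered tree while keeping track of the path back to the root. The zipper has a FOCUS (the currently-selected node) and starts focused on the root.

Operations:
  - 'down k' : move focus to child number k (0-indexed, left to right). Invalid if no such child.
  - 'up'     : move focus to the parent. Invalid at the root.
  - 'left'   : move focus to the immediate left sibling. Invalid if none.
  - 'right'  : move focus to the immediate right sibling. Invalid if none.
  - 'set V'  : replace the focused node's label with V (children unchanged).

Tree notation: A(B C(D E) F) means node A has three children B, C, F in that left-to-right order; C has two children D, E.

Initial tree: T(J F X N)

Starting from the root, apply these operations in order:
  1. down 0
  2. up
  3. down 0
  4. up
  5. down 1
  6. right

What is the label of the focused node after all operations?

Step 1 (down 0): focus=J path=0 depth=1 children=[] left=[] right=['F', 'X', 'N'] parent=T
Step 2 (up): focus=T path=root depth=0 children=['J', 'F', 'X', 'N'] (at root)
Step 3 (down 0): focus=J path=0 depth=1 children=[] left=[] right=['F', 'X', 'N'] parent=T
Step 4 (up): focus=T path=root depth=0 children=['J', 'F', 'X', 'N'] (at root)
Step 5 (down 1): focus=F path=1 depth=1 children=[] left=['J'] right=['X', 'N'] parent=T
Step 6 (right): focus=X path=2 depth=1 children=[] left=['J', 'F'] right=['N'] parent=T

Answer: X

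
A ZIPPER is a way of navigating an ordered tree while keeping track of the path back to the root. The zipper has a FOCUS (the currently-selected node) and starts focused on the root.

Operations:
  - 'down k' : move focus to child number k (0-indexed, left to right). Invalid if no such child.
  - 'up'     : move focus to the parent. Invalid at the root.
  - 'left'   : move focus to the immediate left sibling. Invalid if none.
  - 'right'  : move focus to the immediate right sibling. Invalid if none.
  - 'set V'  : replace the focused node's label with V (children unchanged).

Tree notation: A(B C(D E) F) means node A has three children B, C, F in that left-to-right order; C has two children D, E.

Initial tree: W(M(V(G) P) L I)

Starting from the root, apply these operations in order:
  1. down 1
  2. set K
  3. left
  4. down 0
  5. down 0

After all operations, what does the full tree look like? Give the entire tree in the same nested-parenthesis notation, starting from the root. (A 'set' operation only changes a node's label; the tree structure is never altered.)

Answer: W(M(V(G) P) K I)

Derivation:
Step 1 (down 1): focus=L path=1 depth=1 children=[] left=['M'] right=['I'] parent=W
Step 2 (set K): focus=K path=1 depth=1 children=[] left=['M'] right=['I'] parent=W
Step 3 (left): focus=M path=0 depth=1 children=['V', 'P'] left=[] right=['K', 'I'] parent=W
Step 4 (down 0): focus=V path=0/0 depth=2 children=['G'] left=[] right=['P'] parent=M
Step 5 (down 0): focus=G path=0/0/0 depth=3 children=[] left=[] right=[] parent=V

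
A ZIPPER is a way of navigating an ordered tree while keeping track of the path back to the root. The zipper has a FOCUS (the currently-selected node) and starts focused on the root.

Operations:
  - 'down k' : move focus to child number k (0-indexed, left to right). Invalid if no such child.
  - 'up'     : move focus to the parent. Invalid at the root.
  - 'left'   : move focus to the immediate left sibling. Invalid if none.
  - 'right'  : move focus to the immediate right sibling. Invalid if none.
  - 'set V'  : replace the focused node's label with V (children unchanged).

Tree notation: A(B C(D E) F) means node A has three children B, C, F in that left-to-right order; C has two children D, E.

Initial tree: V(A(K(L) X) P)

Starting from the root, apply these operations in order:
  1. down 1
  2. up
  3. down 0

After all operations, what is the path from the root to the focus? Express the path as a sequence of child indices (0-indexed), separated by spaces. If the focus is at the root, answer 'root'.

Step 1 (down 1): focus=P path=1 depth=1 children=[] left=['A'] right=[] parent=V
Step 2 (up): focus=V path=root depth=0 children=['A', 'P'] (at root)
Step 3 (down 0): focus=A path=0 depth=1 children=['K', 'X'] left=[] right=['P'] parent=V

Answer: 0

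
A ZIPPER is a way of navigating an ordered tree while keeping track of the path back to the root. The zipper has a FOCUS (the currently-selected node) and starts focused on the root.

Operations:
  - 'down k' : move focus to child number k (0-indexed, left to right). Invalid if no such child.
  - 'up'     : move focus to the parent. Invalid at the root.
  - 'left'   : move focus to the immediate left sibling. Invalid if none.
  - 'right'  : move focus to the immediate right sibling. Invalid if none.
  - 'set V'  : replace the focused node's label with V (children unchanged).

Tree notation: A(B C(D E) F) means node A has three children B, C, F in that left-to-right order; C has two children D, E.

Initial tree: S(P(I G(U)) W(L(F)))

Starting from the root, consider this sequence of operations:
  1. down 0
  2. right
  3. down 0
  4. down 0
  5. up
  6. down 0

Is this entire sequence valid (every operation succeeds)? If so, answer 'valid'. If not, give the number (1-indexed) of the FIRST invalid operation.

Step 1 (down 0): focus=P path=0 depth=1 children=['I', 'G'] left=[] right=['W'] parent=S
Step 2 (right): focus=W path=1 depth=1 children=['L'] left=['P'] right=[] parent=S
Step 3 (down 0): focus=L path=1/0 depth=2 children=['F'] left=[] right=[] parent=W
Step 4 (down 0): focus=F path=1/0/0 depth=3 children=[] left=[] right=[] parent=L
Step 5 (up): focus=L path=1/0 depth=2 children=['F'] left=[] right=[] parent=W
Step 6 (down 0): focus=F path=1/0/0 depth=3 children=[] left=[] right=[] parent=L

Answer: valid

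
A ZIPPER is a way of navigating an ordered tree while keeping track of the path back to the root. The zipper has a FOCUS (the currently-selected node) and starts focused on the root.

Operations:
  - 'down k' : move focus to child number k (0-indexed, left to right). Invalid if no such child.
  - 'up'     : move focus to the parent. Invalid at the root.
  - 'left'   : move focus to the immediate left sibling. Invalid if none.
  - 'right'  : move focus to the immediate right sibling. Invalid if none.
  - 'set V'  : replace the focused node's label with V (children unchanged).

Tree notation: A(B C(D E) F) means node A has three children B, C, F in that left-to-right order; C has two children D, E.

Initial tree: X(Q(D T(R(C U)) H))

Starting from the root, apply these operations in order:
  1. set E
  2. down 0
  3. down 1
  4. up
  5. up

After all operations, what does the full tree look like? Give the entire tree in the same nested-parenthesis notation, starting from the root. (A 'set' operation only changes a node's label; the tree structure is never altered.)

Answer: E(Q(D T(R(C U)) H))

Derivation:
Step 1 (set E): focus=E path=root depth=0 children=['Q'] (at root)
Step 2 (down 0): focus=Q path=0 depth=1 children=['D', 'T', 'H'] left=[] right=[] parent=E
Step 3 (down 1): focus=T path=0/1 depth=2 children=['R'] left=['D'] right=['H'] parent=Q
Step 4 (up): focus=Q path=0 depth=1 children=['D', 'T', 'H'] left=[] right=[] parent=E
Step 5 (up): focus=E path=root depth=0 children=['Q'] (at root)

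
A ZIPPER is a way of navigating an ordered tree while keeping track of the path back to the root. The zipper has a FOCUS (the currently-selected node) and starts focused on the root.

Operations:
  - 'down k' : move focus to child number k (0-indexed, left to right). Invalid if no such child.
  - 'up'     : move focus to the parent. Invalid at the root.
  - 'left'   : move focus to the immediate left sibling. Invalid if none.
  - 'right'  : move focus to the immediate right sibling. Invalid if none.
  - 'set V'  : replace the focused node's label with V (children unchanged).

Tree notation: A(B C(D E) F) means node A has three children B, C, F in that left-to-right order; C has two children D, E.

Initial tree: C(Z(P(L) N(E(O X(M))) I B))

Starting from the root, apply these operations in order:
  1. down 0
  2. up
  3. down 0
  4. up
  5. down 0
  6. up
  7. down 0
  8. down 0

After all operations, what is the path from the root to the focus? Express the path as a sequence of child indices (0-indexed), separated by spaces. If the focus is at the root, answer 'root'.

Answer: 0 0

Derivation:
Step 1 (down 0): focus=Z path=0 depth=1 children=['P', 'N', 'I', 'B'] left=[] right=[] parent=C
Step 2 (up): focus=C path=root depth=0 children=['Z'] (at root)
Step 3 (down 0): focus=Z path=0 depth=1 children=['P', 'N', 'I', 'B'] left=[] right=[] parent=C
Step 4 (up): focus=C path=root depth=0 children=['Z'] (at root)
Step 5 (down 0): focus=Z path=0 depth=1 children=['P', 'N', 'I', 'B'] left=[] right=[] parent=C
Step 6 (up): focus=C path=root depth=0 children=['Z'] (at root)
Step 7 (down 0): focus=Z path=0 depth=1 children=['P', 'N', 'I', 'B'] left=[] right=[] parent=C
Step 8 (down 0): focus=P path=0/0 depth=2 children=['L'] left=[] right=['N', 'I', 'B'] parent=Z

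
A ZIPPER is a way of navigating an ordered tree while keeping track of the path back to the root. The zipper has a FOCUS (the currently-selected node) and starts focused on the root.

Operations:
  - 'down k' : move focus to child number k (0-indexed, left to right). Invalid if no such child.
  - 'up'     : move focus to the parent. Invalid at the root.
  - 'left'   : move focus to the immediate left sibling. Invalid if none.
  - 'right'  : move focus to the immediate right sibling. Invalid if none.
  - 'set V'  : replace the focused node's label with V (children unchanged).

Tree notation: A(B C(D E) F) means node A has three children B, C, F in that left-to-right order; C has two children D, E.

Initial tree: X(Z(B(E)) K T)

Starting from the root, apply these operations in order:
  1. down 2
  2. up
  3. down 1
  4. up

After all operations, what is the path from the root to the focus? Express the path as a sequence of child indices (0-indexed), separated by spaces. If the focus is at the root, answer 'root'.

Step 1 (down 2): focus=T path=2 depth=1 children=[] left=['Z', 'K'] right=[] parent=X
Step 2 (up): focus=X path=root depth=0 children=['Z', 'K', 'T'] (at root)
Step 3 (down 1): focus=K path=1 depth=1 children=[] left=['Z'] right=['T'] parent=X
Step 4 (up): focus=X path=root depth=0 children=['Z', 'K', 'T'] (at root)

Answer: root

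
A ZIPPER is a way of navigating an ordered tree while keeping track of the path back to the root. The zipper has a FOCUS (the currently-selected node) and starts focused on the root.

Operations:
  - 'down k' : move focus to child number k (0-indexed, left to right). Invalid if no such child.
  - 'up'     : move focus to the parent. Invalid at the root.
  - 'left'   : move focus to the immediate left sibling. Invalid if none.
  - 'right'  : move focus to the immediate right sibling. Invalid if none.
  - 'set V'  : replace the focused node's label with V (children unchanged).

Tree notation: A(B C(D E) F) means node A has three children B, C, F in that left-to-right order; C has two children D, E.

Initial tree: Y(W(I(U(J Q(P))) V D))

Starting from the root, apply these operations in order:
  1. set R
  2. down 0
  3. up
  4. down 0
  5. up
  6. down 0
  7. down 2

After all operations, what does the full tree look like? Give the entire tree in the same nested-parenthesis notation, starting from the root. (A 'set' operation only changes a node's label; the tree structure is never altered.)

Answer: R(W(I(U(J Q(P))) V D))

Derivation:
Step 1 (set R): focus=R path=root depth=0 children=['W'] (at root)
Step 2 (down 0): focus=W path=0 depth=1 children=['I', 'V', 'D'] left=[] right=[] parent=R
Step 3 (up): focus=R path=root depth=0 children=['W'] (at root)
Step 4 (down 0): focus=W path=0 depth=1 children=['I', 'V', 'D'] left=[] right=[] parent=R
Step 5 (up): focus=R path=root depth=0 children=['W'] (at root)
Step 6 (down 0): focus=W path=0 depth=1 children=['I', 'V', 'D'] left=[] right=[] parent=R
Step 7 (down 2): focus=D path=0/2 depth=2 children=[] left=['I', 'V'] right=[] parent=W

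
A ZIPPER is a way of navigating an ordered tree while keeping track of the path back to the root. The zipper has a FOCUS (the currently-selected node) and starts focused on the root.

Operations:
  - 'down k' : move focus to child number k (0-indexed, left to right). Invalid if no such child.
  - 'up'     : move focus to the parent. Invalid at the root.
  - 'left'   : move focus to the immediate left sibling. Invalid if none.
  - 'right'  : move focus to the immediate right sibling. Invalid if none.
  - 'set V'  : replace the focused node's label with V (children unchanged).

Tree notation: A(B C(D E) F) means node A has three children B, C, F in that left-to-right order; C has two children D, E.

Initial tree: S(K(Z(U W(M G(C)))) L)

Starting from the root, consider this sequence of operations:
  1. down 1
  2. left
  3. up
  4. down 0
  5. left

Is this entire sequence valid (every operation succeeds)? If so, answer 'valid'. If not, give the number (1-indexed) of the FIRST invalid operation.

Answer: 5

Derivation:
Step 1 (down 1): focus=L path=1 depth=1 children=[] left=['K'] right=[] parent=S
Step 2 (left): focus=K path=0 depth=1 children=['Z'] left=[] right=['L'] parent=S
Step 3 (up): focus=S path=root depth=0 children=['K', 'L'] (at root)
Step 4 (down 0): focus=K path=0 depth=1 children=['Z'] left=[] right=['L'] parent=S
Step 5 (left): INVALID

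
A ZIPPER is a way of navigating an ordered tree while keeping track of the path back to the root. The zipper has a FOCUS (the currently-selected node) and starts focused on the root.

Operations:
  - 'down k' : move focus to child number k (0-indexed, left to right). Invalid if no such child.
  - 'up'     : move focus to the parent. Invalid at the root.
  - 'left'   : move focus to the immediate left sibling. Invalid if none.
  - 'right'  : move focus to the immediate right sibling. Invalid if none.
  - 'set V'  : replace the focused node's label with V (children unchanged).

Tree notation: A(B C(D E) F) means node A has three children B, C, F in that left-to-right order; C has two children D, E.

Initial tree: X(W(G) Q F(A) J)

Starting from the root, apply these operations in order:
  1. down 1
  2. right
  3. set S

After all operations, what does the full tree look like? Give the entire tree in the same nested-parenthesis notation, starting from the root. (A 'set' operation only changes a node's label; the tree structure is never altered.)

Step 1 (down 1): focus=Q path=1 depth=1 children=[] left=['W'] right=['F', 'J'] parent=X
Step 2 (right): focus=F path=2 depth=1 children=['A'] left=['W', 'Q'] right=['J'] parent=X
Step 3 (set S): focus=S path=2 depth=1 children=['A'] left=['W', 'Q'] right=['J'] parent=X

Answer: X(W(G) Q S(A) J)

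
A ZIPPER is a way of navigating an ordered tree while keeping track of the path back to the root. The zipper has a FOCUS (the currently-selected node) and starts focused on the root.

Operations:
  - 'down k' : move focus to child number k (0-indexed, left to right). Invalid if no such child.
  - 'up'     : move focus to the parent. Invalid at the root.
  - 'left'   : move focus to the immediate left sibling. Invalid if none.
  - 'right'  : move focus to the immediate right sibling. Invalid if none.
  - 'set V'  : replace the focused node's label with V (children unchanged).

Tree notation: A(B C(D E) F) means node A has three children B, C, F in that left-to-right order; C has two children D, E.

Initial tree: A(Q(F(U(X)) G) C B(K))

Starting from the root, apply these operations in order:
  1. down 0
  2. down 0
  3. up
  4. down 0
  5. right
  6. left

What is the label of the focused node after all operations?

Step 1 (down 0): focus=Q path=0 depth=1 children=['F', 'G'] left=[] right=['C', 'B'] parent=A
Step 2 (down 0): focus=F path=0/0 depth=2 children=['U'] left=[] right=['G'] parent=Q
Step 3 (up): focus=Q path=0 depth=1 children=['F', 'G'] left=[] right=['C', 'B'] parent=A
Step 4 (down 0): focus=F path=0/0 depth=2 children=['U'] left=[] right=['G'] parent=Q
Step 5 (right): focus=G path=0/1 depth=2 children=[] left=['F'] right=[] parent=Q
Step 6 (left): focus=F path=0/0 depth=2 children=['U'] left=[] right=['G'] parent=Q

Answer: F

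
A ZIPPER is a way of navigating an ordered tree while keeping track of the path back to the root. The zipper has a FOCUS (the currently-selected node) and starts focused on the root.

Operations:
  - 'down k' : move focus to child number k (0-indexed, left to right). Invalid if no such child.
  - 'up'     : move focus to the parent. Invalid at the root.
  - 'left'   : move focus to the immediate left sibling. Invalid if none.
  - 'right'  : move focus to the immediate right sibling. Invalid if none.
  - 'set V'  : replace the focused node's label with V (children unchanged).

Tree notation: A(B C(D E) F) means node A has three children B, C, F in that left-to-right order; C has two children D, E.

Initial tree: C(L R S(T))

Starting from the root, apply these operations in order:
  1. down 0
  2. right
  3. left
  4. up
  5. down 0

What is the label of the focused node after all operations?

Step 1 (down 0): focus=L path=0 depth=1 children=[] left=[] right=['R', 'S'] parent=C
Step 2 (right): focus=R path=1 depth=1 children=[] left=['L'] right=['S'] parent=C
Step 3 (left): focus=L path=0 depth=1 children=[] left=[] right=['R', 'S'] parent=C
Step 4 (up): focus=C path=root depth=0 children=['L', 'R', 'S'] (at root)
Step 5 (down 0): focus=L path=0 depth=1 children=[] left=[] right=['R', 'S'] parent=C

Answer: L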